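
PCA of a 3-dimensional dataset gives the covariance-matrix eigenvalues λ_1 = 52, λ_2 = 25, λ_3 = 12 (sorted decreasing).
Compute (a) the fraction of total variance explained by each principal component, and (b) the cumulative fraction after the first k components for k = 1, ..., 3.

Step 1 — total variance = trace(Sigma) = Σ λ_i = 52 + 25 + 12 = 89.

Step 2 — fraction explained by component i = λ_i / Σ λ:
  PC1: 52/89 = 0.5843
  PC2: 25/89 = 0.2809
  PC3: 12/89 = 0.1348

Step 3 — cumulative fraction after k components = (λ_1 + ... + λ_k) / Σ λ:
  k = 1: 52/89 = 0.5843
  k = 2: (52 + 25)/89 = 77/89 = 0.8652
  k = 3: (52 + 25 + 12)/89 = 89/89 = 1

Summary (fraction, with percent):

explained: PC1 0.5843 (58.43%), PC2 0.2809 (28.09%), PC3 0.1348 (13.48%);  cumulative: 0.5843, 0.8652, 1


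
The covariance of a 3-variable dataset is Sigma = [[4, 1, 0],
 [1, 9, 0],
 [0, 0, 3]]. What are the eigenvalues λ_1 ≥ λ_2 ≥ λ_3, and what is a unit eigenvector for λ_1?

Step 1 — characteristic polynomial p(λ) = det(λI - Sigma) = λ³ - tr·λ² + c_1·λ - det, where tr = trace, c_1 = sum of the principal 2×2 minors, det = det(Sigma):
  tr = 4 + 9 + 3 = 16,
  c_1 = (4·9 - (1)²) + (4·3 - (0)²) + (9·3 - (0)²) = 35 + 12 + 27 = 74,
  det = 4·(9·3 - (0)²) - (1)·((1)·3 - (0)·(0)) + (0)·((1)·(0) - 9·(0)) = 4·(27) - (1)·(3) + (0)·(0) = 105.
  So p(λ) = λ³ - 16λ² + 74λ - 105.
Step 2 — look for an integer root (rational root theorem: any rational root is an integer divisor of 105). Testing λ = 3:
  p(3) = 27 - 144 + 222 - 105 = 0  ✓
  Dividing out (λ - 3): p(λ) = (λ - 3)(λ² - 13λ + 35).
Step 3 — remaining eigenvalues from the quadratic λ² - 13λ + 35 = 0:
  Δ = 13² - 4·35 = 169 - 140 = 29,  λ = (13 ± √29)/2 = (13 ± 5.3852)/2 ≈ 9.1926 or 3.8074.
  Sorted: λ_1 = 9.1926,  λ_2 = 3.8074,  λ_3 = 3  (check: sum = 16 = tr ✓).

Step 4 — unit eigenvector for λ_1 ≈ 9.1926: v spans the null space of (Sigma - λ_1 I), whose rows are
  r_1 = (-5.1926, 1, 0),  r_2 = (1, -0.1926, 0),  r_3 = (0, 0, -6.1926).
  v is orthogonal to every row, so take v ∝ r_1 × r_3 = ((1)·(-6.1926) - (0)·(0), (0)·(0) - (-5.1926)·(-6.1926), (-5.1926)·(0) - (1)·(0)) ≈ (-6.1926, -32.1555, 0).
  Rescale (multiply by -1 so the first nonzero entry is positive): u = (6.1926, 32.1555, 0).
  ||u|| = √((6.1926)² + (32.1555)² + (0)²) = √(1072.3239) ≈ 32.7464,  v_1 = u/||u|| ≈ (0.1891, 0.982, 0) (||v_1|| = 1).

λ_1 = 9.1926,  λ_2 = 3.8074,  λ_3 = 3;  v_1 ≈ (0.1891, 0.982, 0)


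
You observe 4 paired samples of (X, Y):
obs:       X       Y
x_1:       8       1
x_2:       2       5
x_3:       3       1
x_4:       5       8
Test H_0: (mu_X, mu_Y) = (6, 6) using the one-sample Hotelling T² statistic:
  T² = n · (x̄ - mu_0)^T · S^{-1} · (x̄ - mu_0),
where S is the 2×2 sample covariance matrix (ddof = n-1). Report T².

Step 1 — sample mean vector:
  mean(X) = (8 + 2 + 3 + 5) / 4 = 18/4 = 4.5
  mean(Y) = (1 + 5 + 1 + 8) / 4 = 15/4 = 3.75
  x̄ = (4.5, 3.75),  deviation x̄ - mu_0 = (4.5, 3.75) - (6, 6) = (-1.5, -2.25).

Step 2 — sample covariance matrix, S[i,j] = (1/(n-1)) · Σ_k (x_{k,i} - mean_i) · (x_{k,j} - mean_j), divisor n-1 = 3:
  S[X,X] = ((3.5)·(3.5) + (-2.5)·(-2.5) + (-1.5)·(-1.5) + (0.5)·(0.5)) / 3 = 21/3 = 7
  S[X,Y] = ((3.5)·(-2.75) + (-2.5)·(1.25) + (-1.5)·(-2.75) + (0.5)·(4.25)) / 3 = -6.5/3 = -2.1667
  S[Y,Y] = ((-2.75)·(-2.75) + (1.25)·(1.25) + (-2.75)·(-2.75) + (4.25)·(4.25)) / 3 = 34.75/3 = 11.5833
  S = [[7, -2.1667],
 [-2.1667, 11.5833]].

Step 3 — invert S. det(S) = 7·11.5833 - (-2.1667)² = 76.3889.
  S^{-1} = (1/det) · [[d, -b], [-b, a]] = [[0.1516, 0.0284],
 [0.0284, 0.0916]].

Step 4 — quadratic form (x̄ - mu_0)^T · S^{-1} · (x̄ - mu_0):
  S^{-1} · (x̄ - mu_0) = (-0.2913, -0.2487),
  (x̄ - mu_0)^T · [...] = (-1.5)·(-0.2913) + (-2.25)·(-0.2487) = 0.9965.

Step 5 — scale by n: T² = 4 · 0.9965 = 3.9862.

T² ≈ 3.9862


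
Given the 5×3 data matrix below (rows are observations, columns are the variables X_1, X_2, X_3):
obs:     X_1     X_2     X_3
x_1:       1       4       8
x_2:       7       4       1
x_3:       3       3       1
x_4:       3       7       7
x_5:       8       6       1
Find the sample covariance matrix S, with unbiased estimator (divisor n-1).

Step 1 — column means:
  mean(X_1) = (1 + 7 + 3 + 3 + 8) / 5 = 22/5 = 4.4
  mean(X_2) = (4 + 4 + 3 + 7 + 6) / 5 = 24/5 = 4.8
  mean(X_3) = (8 + 1 + 1 + 7 + 1) / 5 = 18/5 = 3.6

Step 2 — sample covariance S[i,j] = (1/(n-1)) · Σ_k (x_{k,i} - mean_i) · (x_{k,j} - mean_j), with n-1 = 4.
  S[X_1,X_1] = ((-3.4)·(-3.4) + (2.6)·(2.6) + (-1.4)·(-1.4) + (-1.4)·(-1.4) + (3.6)·(3.6)) / 4 = 35.2/4 = 8.8
  S[X_1,X_2] = ((-3.4)·(-0.8) + (2.6)·(-0.8) + (-1.4)·(-1.8) + (-1.4)·(2.2) + (3.6)·(1.2)) / 4 = 4.4/4 = 1.1
  S[X_1,X_3] = ((-3.4)·(4.4) + (2.6)·(-2.6) + (-1.4)·(-2.6) + (-1.4)·(3.4) + (3.6)·(-2.6)) / 4 = -32.2/4 = -8.05
  S[X_2,X_2] = ((-0.8)·(-0.8) + (-0.8)·(-0.8) + (-1.8)·(-1.8) + (2.2)·(2.2) + (1.2)·(1.2)) / 4 = 10.8/4 = 2.7
  S[X_2,X_3] = ((-0.8)·(4.4) + (-0.8)·(-2.6) + (-1.8)·(-2.6) + (2.2)·(3.4) + (1.2)·(-2.6)) / 4 = 7.6/4 = 1.9
  S[X_3,X_3] = ((4.4)·(4.4) + (-2.6)·(-2.6) + (-2.6)·(-2.6) + (3.4)·(3.4) + (-2.6)·(-2.6)) / 4 = 51.2/4 = 12.8

S is symmetric (S[j,i] = S[i,j]). Assembling:

S = [[8.8, 1.1, -8.05],
 [1.1, 2.7, 1.9],
 [-8.05, 1.9, 12.8]]


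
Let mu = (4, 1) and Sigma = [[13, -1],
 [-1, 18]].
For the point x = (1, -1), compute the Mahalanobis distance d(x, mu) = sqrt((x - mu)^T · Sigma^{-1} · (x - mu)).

Step 1 — centre the observation: (x - mu) = (-3, -2).

Step 2 — invert Sigma. det(Sigma) = 13·18 - (-1)² = 233.
  Sigma^{-1} = (1/det) · [[d, -b], [-b, a]] = [[0.0773, 0.0043],
 [0.0043, 0.0558]].

Step 3 — form the quadratic (x - mu)^T · Sigma^{-1} · (x - mu):
  Sigma^{-1} · (x - mu) = (-0.2403, -0.1245).
  (x - mu)^T · [Sigma^{-1} · (x - mu)] = (-3)·(-0.2403) + (-2)·(-0.1245) = 0.97.

Step 4 — take square root: d = √(0.97) ≈ 0.9849.

d(x, mu) = √(0.97) ≈ 0.9849


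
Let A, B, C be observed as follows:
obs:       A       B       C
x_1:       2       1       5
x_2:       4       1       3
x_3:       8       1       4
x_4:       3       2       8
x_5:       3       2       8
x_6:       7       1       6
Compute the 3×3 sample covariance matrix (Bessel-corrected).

Step 1 — column means:
  mean(A) = (2 + 4 + 8 + 3 + 3 + 7) / 6 = 27/6 = 4.5
  mean(B) = (1 + 1 + 1 + 2 + 2 + 1) / 6 = 8/6 = 1.3333
  mean(C) = (5 + 3 + 4 + 8 + 8 + 6) / 6 = 34/6 = 5.6667

Step 2 — sample covariance S[i,j] = (1/(n-1)) · Σ_k (x_{k,i} - mean_i) · (x_{k,j} - mean_j), with n-1 = 5.
  S[A,A] = ((-2.5)·(-2.5) + (-0.5)·(-0.5) + (3.5)·(3.5) + (-1.5)·(-1.5) + (-1.5)·(-1.5) + (2.5)·(2.5)) / 5 = 29.5/5 = 5.9
  S[A,B] = ((-2.5)·(-0.3333) + (-0.5)·(-0.3333) + (3.5)·(-0.3333) + (-1.5)·(0.6667) + (-1.5)·(0.6667) + (2.5)·(-0.3333)) / 5 = -3/5 = -0.6
  S[A,C] = ((-2.5)·(-0.6667) + (-0.5)·(-2.6667) + (3.5)·(-1.6667) + (-1.5)·(2.3333) + (-1.5)·(2.3333) + (2.5)·(0.3333)) / 5 = -9/5 = -1.8
  S[B,B] = ((-0.3333)·(-0.3333) + (-0.3333)·(-0.3333) + (-0.3333)·(-0.3333) + (0.6667)·(0.6667) + (0.6667)·(0.6667) + (-0.3333)·(-0.3333)) / 5 = 1.3333/5 = 0.2667
  S[B,C] = ((-0.3333)·(-0.6667) + (-0.3333)·(-2.6667) + (-0.3333)·(-1.6667) + (0.6667)·(2.3333) + (0.6667)·(2.3333) + (-0.3333)·(0.3333)) / 5 = 4.6667/5 = 0.9333
  S[C,C] = ((-0.6667)·(-0.6667) + (-2.6667)·(-2.6667) + (-1.6667)·(-1.6667) + (2.3333)·(2.3333) + (2.3333)·(2.3333) + (0.3333)·(0.3333)) / 5 = 21.3333/5 = 4.2667

S is symmetric (S[j,i] = S[i,j]). Assembling:

S = [[5.9, -0.6, -1.8],
 [-0.6, 0.2667, 0.9333],
 [-1.8, 0.9333, 4.2667]]


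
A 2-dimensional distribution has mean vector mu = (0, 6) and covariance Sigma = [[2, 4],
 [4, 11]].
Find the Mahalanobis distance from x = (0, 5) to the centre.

Step 1 — centre the observation: (x - mu) = (0, -1).

Step 2 — invert Sigma. det(Sigma) = 2·11 - (4)² = 6.
  Sigma^{-1} = (1/det) · [[d, -b], [-b, a]] = [[1.8333, -0.6667],
 [-0.6667, 0.3333]].

Step 3 — form the quadratic (x - mu)^T · Sigma^{-1} · (x - mu):
  Sigma^{-1} · (x - mu) = (0.6667, -0.3333).
  (x - mu)^T · [Sigma^{-1} · (x - mu)] = (0)·(0.6667) + (-1)·(-0.3333) = 0.3333.

Step 4 — take square root: d = √(0.3333) ≈ 0.5774.

d(x, mu) = √(0.3333) ≈ 0.5774


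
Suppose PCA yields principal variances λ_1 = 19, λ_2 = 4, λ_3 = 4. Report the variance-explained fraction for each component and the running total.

Step 1 — total variance = trace(Sigma) = Σ λ_i = 19 + 4 + 4 = 27.

Step 2 — fraction explained by component i = λ_i / Σ λ:
  PC1: 19/27 = 0.7037
  PC2: 4/27 = 0.1481
  PC3: 4/27 = 0.1481

Step 3 — cumulative fraction after k components = (λ_1 + ... + λ_k) / Σ λ:
  k = 1: 19/27 = 0.7037
  k = 2: (19 + 4)/27 = 23/27 = 0.8519
  k = 3: (19 + 4 + 4)/27 = 27/27 = 1

Summary (fraction, with percent):

explained: PC1 0.7037 (70.37%), PC2 0.1481 (14.81%), PC3 0.1481 (14.81%);  cumulative: 0.7037, 0.8519, 1


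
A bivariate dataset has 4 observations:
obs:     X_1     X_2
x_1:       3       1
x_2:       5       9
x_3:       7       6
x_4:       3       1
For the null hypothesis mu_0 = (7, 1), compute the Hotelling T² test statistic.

Step 1 — sample mean vector:
  mean(X_1) = (3 + 5 + 7 + 3) / 4 = 18/4 = 4.5
  mean(X_2) = (1 + 9 + 6 + 1) / 4 = 17/4 = 4.25
  x̄ = (4.5, 4.25),  deviation x̄ - mu_0 = (4.5, 4.25) - (7, 1) = (-2.5, 3.25).

Step 2 — sample covariance matrix, S[i,j] = (1/(n-1)) · Σ_k (x_{k,i} - mean_i) · (x_{k,j} - mean_j), divisor n-1 = 3:
  S[X_1,X_1] = ((-1.5)·(-1.5) + (0.5)·(0.5) + (2.5)·(2.5) + (-1.5)·(-1.5)) / 3 = 11/3 = 3.6667
  S[X_1,X_2] = ((-1.5)·(-3.25) + (0.5)·(4.75) + (2.5)·(1.75) + (-1.5)·(-3.25)) / 3 = 16.5/3 = 5.5
  S[X_2,X_2] = ((-3.25)·(-3.25) + (4.75)·(4.75) + (1.75)·(1.75) + (-3.25)·(-3.25)) / 3 = 46.75/3 = 15.5833
  S = [[3.6667, 5.5],
 [5.5, 15.5833]].

Step 3 — invert S. det(S) = 3.6667·15.5833 - (5.5)² = 26.8889.
  S^{-1} = (1/det) · [[d, -b], [-b, a]] = [[0.5795, -0.2045],
 [-0.2045, 0.1364]].

Step 4 — quadratic form (x̄ - mu_0)^T · S^{-1} · (x̄ - mu_0):
  S^{-1} · (x̄ - mu_0) = (-2.1136, 0.9545),
  (x̄ - mu_0)^T · [...] = (-2.5)·(-2.1136) + (3.25)·(0.9545) = 8.3864.

Step 5 — scale by n: T² = 4 · 8.3864 = 33.5455.

T² ≈ 33.5455


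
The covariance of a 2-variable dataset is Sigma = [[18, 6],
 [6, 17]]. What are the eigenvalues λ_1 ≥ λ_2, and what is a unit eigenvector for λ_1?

Step 1 — characteristic polynomial of 2×2 Sigma:
  det(Sigma - λI) = λ² - trace · λ + det = 0.
  trace = 18 + 17 = 35, det = 18·17 - (6)² = 270.
Step 2 — discriminant:
  Δ = trace² - 4·det = 1225 - 1080 = 145.
Step 3 — eigenvalues:
  λ = (trace ± √Δ)/2 = (35 ± 12.0416)/2,
  λ_1 = 23.5208,  λ_2 = 11.4792.

Step 4 — unit eigenvector for λ_1: solve (Sigma - λ_1 I)v = 0. First row:
  (18 - 23.5208)·v_x + (6)·v_y = 0, i.e. (-5.5208)·v_x + (6)·v_y = 0,
  so v ∝ (b, λ_1 - a) = (6, 5.5208) = u.
  ||u|| = √((6)² + (5.5208)²) = √(66.4792) ≈ 8.1535,
  v_1 = u/||u|| ≈ (0.7359, 0.6771) (||v_1|| = 1).

λ_1 = 23.5208,  λ_2 = 11.4792;  v_1 ≈ (0.7359, 0.6771)


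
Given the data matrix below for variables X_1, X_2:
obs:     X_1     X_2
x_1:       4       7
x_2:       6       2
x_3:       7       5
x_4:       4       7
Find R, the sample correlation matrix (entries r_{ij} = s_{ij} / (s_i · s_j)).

Step 1 — column means:
  mean(X_1) = (4 + 6 + 7 + 4) / 4 = 21/4 = 5.25
  mean(X_2) = (7 + 2 + 5 + 7) / 4 = 21/4 = 5.25

Step 2 — sample variances and covariances s[i,j] = (1/(n-1)) · Σ_k (x_{k,i} - mean_i) · (x_{k,j} - mean_j), with n-1 = 3:
  s[X_1,X_1] = ((-1.25)·(-1.25) + (0.75)·(0.75) + (1.75)·(1.75) + (-1.25)·(-1.25)) / 3 = 6.75/3 = 2.25
  s[X_1,X_2] = ((-1.25)·(1.75) + (0.75)·(-3.25) + (1.75)·(-0.25) + (-1.25)·(1.75)) / 3 = -7.25/3 = -2.4167
  s[X_2,X_2] = ((1.75)·(1.75) + (-3.25)·(-3.25) + (-0.25)·(-0.25) + (1.75)·(1.75)) / 3 = 16.75/3 = 5.5833
  Sample standard deviations s_i = √(s[i,i]):
  s(X_1) = √(2.25) = 1.5
  s(X_2) = √(5.5833) = 2.3629

Step 3 — r_{ij} = s_{ij} / (s_i · s_j):
  r[X_1,X_1] = 1 (diagonal).
  r[X_1,X_2] = -2.4167 / (1.5 · 2.3629) = -2.4167 / 3.5444 = -0.6818
  r[X_2,X_2] = 1 (diagonal).

R is symmetric with unit diagonal. Assembling:

R = [[1, -0.6818],
 [-0.6818, 1]]


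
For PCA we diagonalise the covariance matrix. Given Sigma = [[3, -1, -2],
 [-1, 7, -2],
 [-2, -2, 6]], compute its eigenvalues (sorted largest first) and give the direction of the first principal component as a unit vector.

Step 1 — characteristic polynomial p(λ) = det(λI - Sigma) = λ³ - tr·λ² + c_1·λ - det, where tr = trace, c_1 = sum of the principal 2×2 minors, det = det(Sigma):
  tr = 3 + 7 + 6 = 16,
  c_1 = (3·7 - (-1)²) + (3·6 - (-2)²) + (7·6 - (-2)²) = 20 + 14 + 38 = 72,
  det = 3·(7·6 - (-2)²) - (-1)·((-1)·6 - (-2)·(-2)) + (-2)·((-1)·(-2) - 7·(-2)) = 3·(38) - (-1)·(-10) + (-2)·(16) = 72.
  So p(λ) = λ³ - 16λ² + 72λ - 72.
Step 2 — look for an integer root (rational root theorem: any rational root is an integer divisor of 72). Testing λ = 6:
  p(6) = 216 - 576 + 432 - 72 = 0  ✓
  Dividing out (λ - 6): p(λ) = (λ - 6)(λ² - 10λ + 12).
Step 3 — remaining eigenvalues from the quadratic λ² - 10λ + 12 = 0:
  Δ = 10² - 4·12 = 100 - 48 = 52,  λ = (10 ± √52)/2 = (10 ± 7.2111)/2 ≈ 8.6056 or 1.3944.
  Sorted: λ_1 = 8.6056,  λ_2 = 6,  λ_3 = 1.3944  (check: sum = 16 = tr ✓).

Step 4 — unit eigenvector for λ_1 ≈ 8.6056: v spans the null space of (Sigma - λ_1 I), whose rows are
  r_1 = (-5.6056, -1, -2),  r_2 = (-1, -1.6056, -2),  r_3 = (-2, -2, -2.6056).
  v is orthogonal to every row, so take v ∝ r_1 × r_2 = ((-1)·(-2) - (-2)·(-1.6056), (-2)·(-1) - (-5.6056)·(-2), (-5.6056)·(-1.6056) - (-1)·(-1)) ≈ (-1.2111, -9.2111, 8).
  Rescale (multiply by -1 so the first nonzero entry is positive): u = (1.2111, 9.2111, -8).
  ||u|| = √((1.2111)² + (9.2111)² + (-8)²) = √(150.3112) ≈ 12.2601,  v_1 = u/||u|| ≈ (0.0988, 0.7513, -0.6525) (||v_1|| = 1).

λ_1 = 8.6056,  λ_2 = 6,  λ_3 = 1.3944;  v_1 ≈ (0.0988, 0.7513, -0.6525)


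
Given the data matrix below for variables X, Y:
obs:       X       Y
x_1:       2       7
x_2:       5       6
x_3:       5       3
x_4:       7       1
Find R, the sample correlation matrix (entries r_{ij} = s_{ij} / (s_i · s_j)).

Step 1 — column means:
  mean(X) = (2 + 5 + 5 + 7) / 4 = 19/4 = 4.75
  mean(Y) = (7 + 6 + 3 + 1) / 4 = 17/4 = 4.25

Step 2 — sample variances and covariances s[i,j] = (1/(n-1)) · Σ_k (x_{k,i} - mean_i) · (x_{k,j} - mean_j), with n-1 = 3:
  s[X,X] = ((-2.75)·(-2.75) + (0.25)·(0.25) + (0.25)·(0.25) + (2.25)·(2.25)) / 3 = 12.75/3 = 4.25
  s[X,Y] = ((-2.75)·(2.75) + (0.25)·(1.75) + (0.25)·(-1.25) + (2.25)·(-3.25)) / 3 = -14.75/3 = -4.9167
  s[Y,Y] = ((2.75)·(2.75) + (1.75)·(1.75) + (-1.25)·(-1.25) + (-3.25)·(-3.25)) / 3 = 22.75/3 = 7.5833
  Sample standard deviations s_i = √(s[i,i]):
  s(X) = √(4.25) = 2.0616
  s(Y) = √(7.5833) = 2.7538

Step 3 — r_{ij} = s_{ij} / (s_i · s_j):
  r[X,X] = 1 (diagonal).
  r[X,Y] = -4.9167 / (2.0616 · 2.7538) = -4.9167 / 5.6771 = -0.8661
  r[Y,Y] = 1 (diagonal).

R is symmetric with unit diagonal. Assembling:

R = [[1, -0.8661],
 [-0.8661, 1]]


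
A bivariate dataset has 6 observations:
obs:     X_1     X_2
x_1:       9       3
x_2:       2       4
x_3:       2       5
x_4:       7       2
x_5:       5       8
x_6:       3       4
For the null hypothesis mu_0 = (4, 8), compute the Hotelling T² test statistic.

Step 1 — sample mean vector:
  mean(X_1) = (9 + 2 + 2 + 7 + 5 + 3) / 6 = 28/6 = 4.6667
  mean(X_2) = (3 + 4 + 5 + 2 + 8 + 4) / 6 = 26/6 = 4.3333
  x̄ = (4.6667, 4.3333),  deviation x̄ - mu_0 = (4.6667, 4.3333) - (4, 8) = (0.6667, -3.6667).

Step 2 — sample covariance matrix, S[i,j] = (1/(n-1)) · Σ_k (x_{k,i} - mean_i) · (x_{k,j} - mean_j), divisor n-1 = 5:
  S[X_1,X_1] = ((4.3333)·(4.3333) + (-2.6667)·(-2.6667) + (-2.6667)·(-2.6667) + (2.3333)·(2.3333) + (0.3333)·(0.3333) + (-1.6667)·(-1.6667)) / 5 = 41.3333/5 = 8.2667
  S[X_1,X_2] = ((4.3333)·(-1.3333) + (-2.6667)·(-0.3333) + (-2.6667)·(0.6667) + (2.3333)·(-2.3333) + (0.3333)·(3.6667) + (-1.6667)·(-0.3333)) / 5 = -10.3333/5 = -2.0667
  S[X_2,X_2] = ((-1.3333)·(-1.3333) + (-0.3333)·(-0.3333) + (0.6667)·(0.6667) + (-2.3333)·(-2.3333) + (3.6667)·(3.6667) + (-0.3333)·(-0.3333)) / 5 = 21.3333/5 = 4.2667
  S = [[8.2667, -2.0667],
 [-2.0667, 4.2667]].

Step 3 — invert S. det(S) = 8.2667·4.2667 - (-2.0667)² = 31.
  S^{-1} = (1/det) · [[d, -b], [-b, a]] = [[0.1376, 0.0667],
 [0.0667, 0.2667]].

Step 4 — quadratic form (x̄ - mu_0)^T · S^{-1} · (x̄ - mu_0):
  S^{-1} · (x̄ - mu_0) = (-0.1527, -0.9333),
  (x̄ - mu_0)^T · [...] = (0.6667)·(-0.1527) + (-3.6667)·(-0.9333) = 3.3204.

Step 5 — scale by n: T² = 6 · 3.3204 = 19.9226.

T² ≈ 19.9226


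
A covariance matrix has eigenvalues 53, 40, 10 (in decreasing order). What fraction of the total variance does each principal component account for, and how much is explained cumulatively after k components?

Step 1 — total variance = trace(Sigma) = Σ λ_i = 53 + 40 + 10 = 103.

Step 2 — fraction explained by component i = λ_i / Σ λ:
  PC1: 53/103 = 0.5146
  PC2: 40/103 = 0.3883
  PC3: 10/103 = 0.0971

Step 3 — cumulative fraction after k components = (λ_1 + ... + λ_k) / Σ λ:
  k = 1: 53/103 = 0.5146
  k = 2: (53 + 40)/103 = 93/103 = 0.9029
  k = 3: (53 + 40 + 10)/103 = 103/103 = 1

Summary (fraction, with percent):

explained: PC1 0.5146 (51.46%), PC2 0.3883 (38.83%), PC3 0.0971 (9.71%);  cumulative: 0.5146, 0.9029, 1


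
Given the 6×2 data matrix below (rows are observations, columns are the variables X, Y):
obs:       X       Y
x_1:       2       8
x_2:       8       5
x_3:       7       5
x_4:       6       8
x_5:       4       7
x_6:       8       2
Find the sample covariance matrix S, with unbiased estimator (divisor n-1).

Step 1 — column means:
  mean(X) = (2 + 8 + 7 + 6 + 4 + 8) / 6 = 35/6 = 5.8333
  mean(Y) = (8 + 5 + 5 + 8 + 7 + 2) / 6 = 35/6 = 5.8333

Step 2 — sample covariance S[i,j] = (1/(n-1)) · Σ_k (x_{k,i} - mean_i) · (x_{k,j} - mean_j), with n-1 = 5.
  S[X,X] = ((-3.8333)·(-3.8333) + (2.1667)·(2.1667) + (1.1667)·(1.1667) + (0.1667)·(0.1667) + (-1.8333)·(-1.8333) + (2.1667)·(2.1667)) / 5 = 28.8333/5 = 5.7667
  S[X,Y] = ((-3.8333)·(2.1667) + (2.1667)·(-0.8333) + (1.1667)·(-0.8333) + (0.1667)·(2.1667) + (-1.8333)·(1.1667) + (2.1667)·(-3.8333)) / 5 = -21.1667/5 = -4.2333
  S[Y,Y] = ((2.1667)·(2.1667) + (-0.8333)·(-0.8333) + (-0.8333)·(-0.8333) + (2.1667)·(2.1667) + (1.1667)·(1.1667) + (-3.8333)·(-3.8333)) / 5 = 26.8333/5 = 5.3667

S is symmetric (S[j,i] = S[i,j]). Assembling:

S = [[5.7667, -4.2333],
 [-4.2333, 5.3667]]


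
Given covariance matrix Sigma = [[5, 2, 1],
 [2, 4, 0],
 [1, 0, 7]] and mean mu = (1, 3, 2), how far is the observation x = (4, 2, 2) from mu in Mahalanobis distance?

Step 1 — centre the observation: (x - mu) = (3, -1, 0).

Step 2 — invert Sigma (cofactor / det for 3×3, or solve directly):
  Sigma^{-1} = [[0.2593, -0.1296, -0.037],
 [-0.1296, 0.3148, 0.0185],
 [-0.037, 0.0185, 0.1481]].

Step 3 — form the quadratic (x - mu)^T · Sigma^{-1} · (x - mu):
  Sigma^{-1} · (x - mu) = (0.9074, -0.7037, -0.1296).
  (x - mu)^T · [Sigma^{-1} · (x - mu)] = (3)·(0.9074) + (-1)·(-0.7037) + (0)·(-0.1296) = 3.4259.

Step 4 — take square root: d = √(3.4259) ≈ 1.8509.

d(x, mu) = √(3.4259) ≈ 1.8509


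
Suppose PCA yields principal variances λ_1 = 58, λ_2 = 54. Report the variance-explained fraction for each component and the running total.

Step 1 — total variance = trace(Sigma) = Σ λ_i = 58 + 54 = 112.

Step 2 — fraction explained by component i = λ_i / Σ λ:
  PC1: 58/112 = 0.5179
  PC2: 54/112 = 0.4821

Step 3 — cumulative fraction after k components = (λ_1 + ... + λ_k) / Σ λ:
  k = 1: 58/112 = 0.5179
  k = 2: (58 + 54)/112 = 112/112 = 1

Summary (fraction, with percent):

explained: PC1 0.5179 (51.79%), PC2 0.4821 (48.21%);  cumulative: 0.5179, 1


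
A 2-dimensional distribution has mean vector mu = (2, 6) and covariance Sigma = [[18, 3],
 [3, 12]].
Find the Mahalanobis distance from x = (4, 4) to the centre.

Step 1 — centre the observation: (x - mu) = (2, -2).

Step 2 — invert Sigma. det(Sigma) = 18·12 - (3)² = 207.
  Sigma^{-1} = (1/det) · [[d, -b], [-b, a]] = [[0.058, -0.0145],
 [-0.0145, 0.087]].

Step 3 — form the quadratic (x - mu)^T · Sigma^{-1} · (x - mu):
  Sigma^{-1} · (x - mu) = (0.1449, -0.2029).
  (x - mu)^T · [Sigma^{-1} · (x - mu)] = (2)·(0.1449) + (-2)·(-0.2029) = 0.6957.

Step 4 — take square root: d = √(0.6957) ≈ 0.8341.

d(x, mu) = √(0.6957) ≈ 0.8341


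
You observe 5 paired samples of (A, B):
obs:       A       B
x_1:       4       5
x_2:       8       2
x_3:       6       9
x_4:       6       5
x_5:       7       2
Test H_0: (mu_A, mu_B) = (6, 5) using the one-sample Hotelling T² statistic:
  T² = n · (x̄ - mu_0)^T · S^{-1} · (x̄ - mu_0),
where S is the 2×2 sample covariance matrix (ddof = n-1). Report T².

Step 1 — sample mean vector:
  mean(A) = (4 + 8 + 6 + 6 + 7) / 5 = 31/5 = 6.2
  mean(B) = (5 + 2 + 9 + 5 + 2) / 5 = 23/5 = 4.6
  x̄ = (6.2, 4.6),  deviation x̄ - mu_0 = (6.2, 4.6) - (6, 5) = (0.2, -0.4).

Step 2 — sample covariance matrix, S[i,j] = (1/(n-1)) · Σ_k (x_{k,i} - mean_i) · (x_{k,j} - mean_j), divisor n-1 = 4:
  S[A,A] = ((-2.2)·(-2.2) + (1.8)·(1.8) + (-0.2)·(-0.2) + (-0.2)·(-0.2) + (0.8)·(0.8)) / 4 = 8.8/4 = 2.2
  S[A,B] = ((-2.2)·(0.4) + (1.8)·(-2.6) + (-0.2)·(4.4) + (-0.2)·(0.4) + (0.8)·(-2.6)) / 4 = -8.6/4 = -2.15
  S[B,B] = ((0.4)·(0.4) + (-2.6)·(-2.6) + (4.4)·(4.4) + (0.4)·(0.4) + (-2.6)·(-2.6)) / 4 = 33.2/4 = 8.3
  S = [[2.2, -2.15],
 [-2.15, 8.3]].

Step 3 — invert S. det(S) = 2.2·8.3 - (-2.15)² = 13.6375.
  S^{-1} = (1/det) · [[d, -b], [-b, a]] = [[0.6086, 0.1577],
 [0.1577, 0.1613]].

Step 4 — quadratic form (x̄ - mu_0)^T · S^{-1} · (x̄ - mu_0):
  S^{-1} · (x̄ - mu_0) = (0.0587, -0.033),
  (x̄ - mu_0)^T · [...] = (0.2)·(0.0587) + (-0.4)·(-0.033) = 0.0249.

Step 5 — scale by n: T² = 5 · 0.0249 = 0.1247.

T² ≈ 0.1247


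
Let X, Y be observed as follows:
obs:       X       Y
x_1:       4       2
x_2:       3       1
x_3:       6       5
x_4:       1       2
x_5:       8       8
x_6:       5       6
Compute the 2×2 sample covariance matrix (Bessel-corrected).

Step 1 — column means:
  mean(X) = (4 + 3 + 6 + 1 + 8 + 5) / 6 = 27/6 = 4.5
  mean(Y) = (2 + 1 + 5 + 2 + 8 + 6) / 6 = 24/6 = 4

Step 2 — sample covariance S[i,j] = (1/(n-1)) · Σ_k (x_{k,i} - mean_i) · (x_{k,j} - mean_j), with n-1 = 5.
  S[X,X] = ((-0.5)·(-0.5) + (-1.5)·(-1.5) + (1.5)·(1.5) + (-3.5)·(-3.5) + (3.5)·(3.5) + (0.5)·(0.5)) / 5 = 29.5/5 = 5.9
  S[X,Y] = ((-0.5)·(-2) + (-1.5)·(-3) + (1.5)·(1) + (-3.5)·(-2) + (3.5)·(4) + (0.5)·(2)) / 5 = 29/5 = 5.8
  S[Y,Y] = ((-2)·(-2) + (-3)·(-3) + (1)·(1) + (-2)·(-2) + (4)·(4) + (2)·(2)) / 5 = 38/5 = 7.6

S is symmetric (S[j,i] = S[i,j]). Assembling:

S = [[5.9, 5.8],
 [5.8, 7.6]]


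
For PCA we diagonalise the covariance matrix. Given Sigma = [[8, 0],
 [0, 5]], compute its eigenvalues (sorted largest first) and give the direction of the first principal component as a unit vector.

Step 1 — characteristic polynomial of 2×2 Sigma:
  det(Sigma - λI) = λ² - trace · λ + det = 0.
  trace = 8 + 5 = 13, det = 8·5 - (0)² = 40.
Step 2 — discriminant:
  Δ = trace² - 4·det = 169 - 160 = 9.
Step 3 — eigenvalues:
  λ = (trace ± √Δ)/2 = (13 ± 3)/2,
  λ_1 = 8,  λ_2 = 5.

Step 4 — unit eigenvector for λ_1: Sigma is diagonal, so its eigenvectors are the coordinate axes. λ_1 = 8 is the diagonal entry on the first coordinate axis, hence
  v_1 = (1, 0) (||v_1|| = 1).

λ_1 = 8,  λ_2 = 5;  v_1 ≈ (1, 0)


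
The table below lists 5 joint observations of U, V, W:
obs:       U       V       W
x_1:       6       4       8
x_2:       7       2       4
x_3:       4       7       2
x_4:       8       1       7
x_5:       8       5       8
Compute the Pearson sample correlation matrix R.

Step 1 — column means:
  mean(U) = (6 + 7 + 4 + 8 + 8) / 5 = 33/5 = 6.6
  mean(V) = (4 + 2 + 7 + 1 + 5) / 5 = 19/5 = 3.8
  mean(W) = (8 + 4 + 2 + 7 + 8) / 5 = 29/5 = 5.8

Step 2 — sample variances and covariances s[i,j] = (1/(n-1)) · Σ_k (x_{k,i} - mean_i) · (x_{k,j} - mean_j), with n-1 = 4:
  s[U,U] = ((-0.6)·(-0.6) + (0.4)·(0.4) + (-2.6)·(-2.6) + (1.4)·(1.4) + (1.4)·(1.4)) / 4 = 11.2/4 = 2.8
  s[U,V] = ((-0.6)·(0.2) + (0.4)·(-1.8) + (-2.6)·(3.2) + (1.4)·(-2.8) + (1.4)·(1.2)) / 4 = -11.4/4 = -2.85
  s[U,W] = ((-0.6)·(2.2) + (0.4)·(-1.8) + (-2.6)·(-3.8) + (1.4)·(1.2) + (1.4)·(2.2)) / 4 = 12.6/4 = 3.15
  s[V,V] = ((0.2)·(0.2) + (-1.8)·(-1.8) + (3.2)·(3.2) + (-2.8)·(-2.8) + (1.2)·(1.2)) / 4 = 22.8/4 = 5.7
  s[V,W] = ((0.2)·(2.2) + (-1.8)·(-1.8) + (3.2)·(-3.8) + (-2.8)·(1.2) + (1.2)·(2.2)) / 4 = -9.2/4 = -2.3
  s[W,W] = ((2.2)·(2.2) + (-1.8)·(-1.8) + (-3.8)·(-3.8) + (1.2)·(1.2) + (2.2)·(2.2)) / 4 = 28.8/4 = 7.2
  Sample standard deviations s_i = √(s[i,i]):
  s(U) = √(2.8) = 1.6733
  s(V) = √(5.7) = 2.3875
  s(W) = √(7.2) = 2.6833

Step 3 — r_{ij} = s_{ij} / (s_i · s_j):
  r[U,U] = 1 (diagonal).
  r[U,V] = -2.85 / (1.6733 · 2.3875) = -2.85 / 3.995 = -0.7134
  r[U,W] = 3.15 / (1.6733 · 2.6833) = 3.15 / 4.49 = 0.7016
  r[V,V] = 1 (diagonal).
  r[V,W] = -2.3 / (2.3875 · 2.6833) = -2.3 / 6.4062 = -0.359
  r[W,W] = 1 (diagonal).

R is symmetric with unit diagonal. Assembling:

R = [[1, -0.7134, 0.7016],
 [-0.7134, 1, -0.359],
 [0.7016, -0.359, 1]]


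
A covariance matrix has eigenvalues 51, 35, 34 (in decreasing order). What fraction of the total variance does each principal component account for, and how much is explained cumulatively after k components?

Step 1 — total variance = trace(Sigma) = Σ λ_i = 51 + 35 + 34 = 120.

Step 2 — fraction explained by component i = λ_i / Σ λ:
  PC1: 51/120 = 0.425
  PC2: 35/120 = 0.2917
  PC3: 34/120 = 0.2833

Step 3 — cumulative fraction after k components = (λ_1 + ... + λ_k) / Σ λ:
  k = 1: 51/120 = 0.425
  k = 2: (51 + 35)/120 = 86/120 = 0.7167
  k = 3: (51 + 35 + 34)/120 = 120/120 = 1

Summary (fraction, with percent):

explained: PC1 0.425 (42.5%), PC2 0.2917 (29.17%), PC3 0.2833 (28.33%);  cumulative: 0.425, 0.7167, 1


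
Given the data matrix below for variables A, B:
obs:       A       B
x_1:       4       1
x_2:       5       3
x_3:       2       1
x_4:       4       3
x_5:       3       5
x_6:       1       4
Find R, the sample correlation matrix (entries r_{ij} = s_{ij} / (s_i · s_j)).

Step 1 — column means:
  mean(A) = (4 + 5 + 2 + 4 + 3 + 1) / 6 = 19/6 = 3.1667
  mean(B) = (1 + 3 + 1 + 3 + 5 + 4) / 6 = 17/6 = 2.8333

Step 2 — sample variances and covariances s[i,j] = (1/(n-1)) · Σ_k (x_{k,i} - mean_i) · (x_{k,j} - mean_j), with n-1 = 5:
  s[A,A] = ((0.8333)·(0.8333) + (1.8333)·(1.8333) + (-1.1667)·(-1.1667) + (0.8333)·(0.8333) + (-0.1667)·(-0.1667) + (-2.1667)·(-2.1667)) / 5 = 10.8333/5 = 2.1667
  s[A,B] = ((0.8333)·(-1.8333) + (1.8333)·(0.1667) + (-1.1667)·(-1.8333) + (0.8333)·(0.1667) + (-0.1667)·(2.1667) + (-2.1667)·(1.1667)) / 5 = -1.8333/5 = -0.3667
  s[B,B] = ((-1.8333)·(-1.8333) + (0.1667)·(0.1667) + (-1.8333)·(-1.8333) + (0.1667)·(0.1667) + (2.1667)·(2.1667) + (1.1667)·(1.1667)) / 5 = 12.8333/5 = 2.5667
  Sample standard deviations s_i = √(s[i,i]):
  s(A) = √(2.1667) = 1.472
  s(B) = √(2.5667) = 1.6021

Step 3 — r_{ij} = s_{ij} / (s_i · s_j):
  r[A,A] = 1 (diagonal).
  r[A,B] = -0.3667 / (1.472 · 1.6021) = -0.3667 / 2.3582 = -0.1555
  r[B,B] = 1 (diagonal).

R is symmetric with unit diagonal. Assembling:

R = [[1, -0.1555],
 [-0.1555, 1]]


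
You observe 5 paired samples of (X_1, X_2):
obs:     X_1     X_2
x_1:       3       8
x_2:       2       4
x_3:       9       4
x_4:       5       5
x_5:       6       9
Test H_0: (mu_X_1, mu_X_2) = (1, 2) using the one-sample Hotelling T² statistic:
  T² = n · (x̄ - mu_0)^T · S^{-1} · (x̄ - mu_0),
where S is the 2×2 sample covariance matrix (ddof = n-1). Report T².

Step 1 — sample mean vector:
  mean(X_1) = (3 + 2 + 9 + 5 + 6) / 5 = 25/5 = 5
  mean(X_2) = (8 + 4 + 4 + 5 + 9) / 5 = 30/5 = 6
  x̄ = (5, 6),  deviation x̄ - mu_0 = (5, 6) - (1, 2) = (4, 4).

Step 2 — sample covariance matrix, S[i,j] = (1/(n-1)) · Σ_k (x_{k,i} - mean_i) · (x_{k,j} - mean_j), divisor n-1 = 4:
  S[X_1,X_1] = ((-2)·(-2) + (-3)·(-3) + (4)·(4) + (0)·(0) + (1)·(1)) / 4 = 30/4 = 7.5
  S[X_1,X_2] = ((-2)·(2) + (-3)·(-2) + (4)·(-2) + (0)·(-1) + (1)·(3)) / 4 = -3/4 = -0.75
  S[X_2,X_2] = ((2)·(2) + (-2)·(-2) + (-2)·(-2) + (-1)·(-1) + (3)·(3)) / 4 = 22/4 = 5.5
  S = [[7.5, -0.75],
 [-0.75, 5.5]].

Step 3 — invert S. det(S) = 7.5·5.5 - (-0.75)² = 40.6875.
  S^{-1} = (1/det) · [[d, -b], [-b, a]] = [[0.1352, 0.0184],
 [0.0184, 0.1843]].

Step 4 — quadratic form (x̄ - mu_0)^T · S^{-1} · (x̄ - mu_0):
  S^{-1} · (x̄ - mu_0) = (0.6144, 0.8111),
  (x̄ - mu_0)^T · [...] = (4)·(0.6144) + (4)·(0.8111) = 5.702.

Step 5 — scale by n: T² = 5 · 5.702 = 28.51.

T² ≈ 28.51


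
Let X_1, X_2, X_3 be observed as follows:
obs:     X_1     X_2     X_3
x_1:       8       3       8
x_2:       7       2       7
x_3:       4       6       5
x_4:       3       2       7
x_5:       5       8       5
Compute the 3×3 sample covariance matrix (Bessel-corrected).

Step 1 — column means:
  mean(X_1) = (8 + 7 + 4 + 3 + 5) / 5 = 27/5 = 5.4
  mean(X_2) = (3 + 2 + 6 + 2 + 8) / 5 = 21/5 = 4.2
  mean(X_3) = (8 + 7 + 5 + 7 + 5) / 5 = 32/5 = 6.4

Step 2 — sample covariance S[i,j] = (1/(n-1)) · Σ_k (x_{k,i} - mean_i) · (x_{k,j} - mean_j), with n-1 = 4.
  S[X_1,X_1] = ((2.6)·(2.6) + (1.6)·(1.6) + (-1.4)·(-1.4) + (-2.4)·(-2.4) + (-0.4)·(-0.4)) / 4 = 17.2/4 = 4.3
  S[X_1,X_2] = ((2.6)·(-1.2) + (1.6)·(-2.2) + (-1.4)·(1.8) + (-2.4)·(-2.2) + (-0.4)·(3.8)) / 4 = -5.4/4 = -1.35
  S[X_1,X_3] = ((2.6)·(1.6) + (1.6)·(0.6) + (-1.4)·(-1.4) + (-2.4)·(0.6) + (-0.4)·(-1.4)) / 4 = 6.2/4 = 1.55
  S[X_2,X_2] = ((-1.2)·(-1.2) + (-2.2)·(-2.2) + (1.8)·(1.8) + (-2.2)·(-2.2) + (3.8)·(3.8)) / 4 = 28.8/4 = 7.2
  S[X_2,X_3] = ((-1.2)·(1.6) + (-2.2)·(0.6) + (1.8)·(-1.4) + (-2.2)·(0.6) + (3.8)·(-1.4)) / 4 = -12.4/4 = -3.1
  S[X_3,X_3] = ((1.6)·(1.6) + (0.6)·(0.6) + (-1.4)·(-1.4) + (0.6)·(0.6) + (-1.4)·(-1.4)) / 4 = 7.2/4 = 1.8

S is symmetric (S[j,i] = S[i,j]). Assembling:

S = [[4.3, -1.35, 1.55],
 [-1.35, 7.2, -3.1],
 [1.55, -3.1, 1.8]]


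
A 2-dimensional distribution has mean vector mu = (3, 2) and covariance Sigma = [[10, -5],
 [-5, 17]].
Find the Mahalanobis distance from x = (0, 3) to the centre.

Step 1 — centre the observation: (x - mu) = (-3, 1).

Step 2 — invert Sigma. det(Sigma) = 10·17 - (-5)² = 145.
  Sigma^{-1} = (1/det) · [[d, -b], [-b, a]] = [[0.1172, 0.0345],
 [0.0345, 0.069]].

Step 3 — form the quadratic (x - mu)^T · Sigma^{-1} · (x - mu):
  Sigma^{-1} · (x - mu) = (-0.3172, -0.0345).
  (x - mu)^T · [Sigma^{-1} · (x - mu)] = (-3)·(-0.3172) + (1)·(-0.0345) = 0.9172.

Step 4 — take square root: d = √(0.9172) ≈ 0.9577.

d(x, mu) = √(0.9172) ≈ 0.9577


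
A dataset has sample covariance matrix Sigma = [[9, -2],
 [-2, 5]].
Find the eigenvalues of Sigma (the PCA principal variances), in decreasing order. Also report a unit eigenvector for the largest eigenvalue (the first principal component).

Step 1 — characteristic polynomial of 2×2 Sigma:
  det(Sigma - λI) = λ² - trace · λ + det = 0.
  trace = 9 + 5 = 14, det = 9·5 - (-2)² = 41.
Step 2 — discriminant:
  Δ = trace² - 4·det = 196 - 164 = 32.
Step 3 — eigenvalues:
  λ = (trace ± √Δ)/2 = (14 ± 5.6569)/2,
  λ_1 = 9.8284,  λ_2 = 4.1716.

Step 4 — unit eigenvector for λ_1: solve (Sigma - λ_1 I)v = 0. First row:
  (9 - 9.8284)·v_x + (-2)·v_y = 0, i.e. (-0.8284)·v_x + (-2)·v_y = 0,
  so v ∝ (b, λ_1 - a) = (-2, 0.8284); multiply by -1 so the first entry is positive: u = (2, -0.8284).
  ||u|| = √((2)² + (-0.8284)²) = √(4.6863) ≈ 2.1648,
  v_1 = u/||u|| ≈ (0.9239, -0.3827) (||v_1|| = 1).

λ_1 = 9.8284,  λ_2 = 4.1716;  v_1 ≈ (0.9239, -0.3827)


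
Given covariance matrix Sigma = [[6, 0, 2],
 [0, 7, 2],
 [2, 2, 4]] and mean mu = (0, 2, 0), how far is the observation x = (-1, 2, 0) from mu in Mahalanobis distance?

Step 1 — centre the observation: (x - mu) = (-1, 0, 0).

Step 2 — invert Sigma (cofactor / det for 3×3, or solve directly):
  Sigma^{-1} = [[0.2069, 0.0345, -0.1207],
 [0.0345, 0.1724, -0.1034],
 [-0.1207, -0.1034, 0.3621]].

Step 3 — form the quadratic (x - mu)^T · Sigma^{-1} · (x - mu):
  Sigma^{-1} · (x - mu) = (-0.2069, -0.0345, 0.1207).
  (x - mu)^T · [Sigma^{-1} · (x - mu)] = (-1)·(-0.2069) + (0)·(-0.0345) + (0)·(0.1207) = 0.2069.

Step 4 — take square root: d = √(0.2069) ≈ 0.4549.

d(x, mu) = √(0.2069) ≈ 0.4549


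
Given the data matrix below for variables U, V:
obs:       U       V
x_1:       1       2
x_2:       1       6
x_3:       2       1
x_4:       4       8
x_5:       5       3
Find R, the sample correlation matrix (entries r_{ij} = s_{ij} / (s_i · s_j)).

Step 1 — column means:
  mean(U) = (1 + 1 + 2 + 4 + 5) / 5 = 13/5 = 2.6
  mean(V) = (2 + 6 + 1 + 8 + 3) / 5 = 20/5 = 4

Step 2 — sample variances and covariances s[i,j] = (1/(n-1)) · Σ_k (x_{k,i} - mean_i) · (x_{k,j} - mean_j), with n-1 = 4:
  s[U,U] = ((-1.6)·(-1.6) + (-1.6)·(-1.6) + (-0.6)·(-0.6) + (1.4)·(1.4) + (2.4)·(2.4)) / 4 = 13.2/4 = 3.3
  s[U,V] = ((-1.6)·(-2) + (-1.6)·(2) + (-0.6)·(-3) + (1.4)·(4) + (2.4)·(-1)) / 4 = 5/4 = 1.25
  s[V,V] = ((-2)·(-2) + (2)·(2) + (-3)·(-3) + (4)·(4) + (-1)·(-1)) / 4 = 34/4 = 8.5
  Sample standard deviations s_i = √(s[i,i]):
  s(U) = √(3.3) = 1.8166
  s(V) = √(8.5) = 2.9155

Step 3 — r_{ij} = s_{ij} / (s_i · s_j):
  r[U,U] = 1 (diagonal).
  r[U,V] = 1.25 / (1.8166 · 2.9155) = 1.25 / 5.2962 = 0.236
  r[V,V] = 1 (diagonal).

R is symmetric with unit diagonal. Assembling:

R = [[1, 0.236],
 [0.236, 1]]


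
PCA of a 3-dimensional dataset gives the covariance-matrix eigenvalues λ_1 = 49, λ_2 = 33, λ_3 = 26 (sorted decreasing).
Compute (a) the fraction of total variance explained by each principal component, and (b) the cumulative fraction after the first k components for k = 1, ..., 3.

Step 1 — total variance = trace(Sigma) = Σ λ_i = 49 + 33 + 26 = 108.

Step 2 — fraction explained by component i = λ_i / Σ λ:
  PC1: 49/108 = 0.4537
  PC2: 33/108 = 0.3056
  PC3: 26/108 = 0.2407

Step 3 — cumulative fraction after k components = (λ_1 + ... + λ_k) / Σ λ:
  k = 1: 49/108 = 0.4537
  k = 2: (49 + 33)/108 = 82/108 = 0.7593
  k = 3: (49 + 33 + 26)/108 = 108/108 = 1

Summary (fraction, with percent):

explained: PC1 0.4537 (45.37%), PC2 0.3056 (30.56%), PC3 0.2407 (24.07%);  cumulative: 0.4537, 0.7593, 1


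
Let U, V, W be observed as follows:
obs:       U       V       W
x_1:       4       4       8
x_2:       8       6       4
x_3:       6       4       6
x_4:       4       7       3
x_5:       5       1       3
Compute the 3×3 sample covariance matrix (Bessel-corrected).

Step 1 — column means:
  mean(U) = (4 + 8 + 6 + 4 + 5) / 5 = 27/5 = 5.4
  mean(V) = (4 + 6 + 4 + 7 + 1) / 5 = 22/5 = 4.4
  mean(W) = (8 + 4 + 6 + 3 + 3) / 5 = 24/5 = 4.8

Step 2 — sample covariance S[i,j] = (1/(n-1)) · Σ_k (x_{k,i} - mean_i) · (x_{k,j} - mean_j), with n-1 = 4.
  S[U,U] = ((-1.4)·(-1.4) + (2.6)·(2.6) + (0.6)·(0.6) + (-1.4)·(-1.4) + (-0.4)·(-0.4)) / 4 = 11.2/4 = 2.8
  S[U,V] = ((-1.4)·(-0.4) + (2.6)·(1.6) + (0.6)·(-0.4) + (-1.4)·(2.6) + (-0.4)·(-3.4)) / 4 = 2.2/4 = 0.55
  S[U,W] = ((-1.4)·(3.2) + (2.6)·(-0.8) + (0.6)·(1.2) + (-1.4)·(-1.8) + (-0.4)·(-1.8)) / 4 = -2.6/4 = -0.65
  S[V,V] = ((-0.4)·(-0.4) + (1.6)·(1.6) + (-0.4)·(-0.4) + (2.6)·(2.6) + (-3.4)·(-3.4)) / 4 = 21.2/4 = 5.3
  S[V,W] = ((-0.4)·(3.2) + (1.6)·(-0.8) + (-0.4)·(1.2) + (2.6)·(-1.8) + (-3.4)·(-1.8)) / 4 = -1.6/4 = -0.4
  S[W,W] = ((3.2)·(3.2) + (-0.8)·(-0.8) + (1.2)·(1.2) + (-1.8)·(-1.8) + (-1.8)·(-1.8)) / 4 = 18.8/4 = 4.7

S is symmetric (S[j,i] = S[i,j]). Assembling:

S = [[2.8, 0.55, -0.65],
 [0.55, 5.3, -0.4],
 [-0.65, -0.4, 4.7]]


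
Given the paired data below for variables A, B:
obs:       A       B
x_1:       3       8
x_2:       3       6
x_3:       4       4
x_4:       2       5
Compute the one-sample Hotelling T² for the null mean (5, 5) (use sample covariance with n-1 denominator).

Step 1 — sample mean vector:
  mean(A) = (3 + 3 + 4 + 2) / 4 = 12/4 = 3
  mean(B) = (8 + 6 + 4 + 5) / 4 = 23/4 = 5.75
  x̄ = (3, 5.75),  deviation x̄ - mu_0 = (3, 5.75) - (5, 5) = (-2, 0.75).

Step 2 — sample covariance matrix, S[i,j] = (1/(n-1)) · Σ_k (x_{k,i} - mean_i) · (x_{k,j} - mean_j), divisor n-1 = 3:
  S[A,A] = ((0)·(0) + (0)·(0) + (1)·(1) + (-1)·(-1)) / 3 = 2/3 = 0.6667
  S[A,B] = ((0)·(2.25) + (0)·(0.25) + (1)·(-1.75) + (-1)·(-0.75)) / 3 = -1/3 = -0.3333
  S[B,B] = ((2.25)·(2.25) + (0.25)·(0.25) + (-1.75)·(-1.75) + (-0.75)·(-0.75)) / 3 = 8.75/3 = 2.9167
  S = [[0.6667, -0.3333],
 [-0.3333, 2.9167]].

Step 3 — invert S. det(S) = 0.6667·2.9167 - (-0.3333)² = 1.8333.
  S^{-1} = (1/det) · [[d, -b], [-b, a]] = [[1.5909, 0.1818],
 [0.1818, 0.3636]].

Step 4 — quadratic form (x̄ - mu_0)^T · S^{-1} · (x̄ - mu_0):
  S^{-1} · (x̄ - mu_0) = (-3.0455, -0.0909),
  (x̄ - mu_0)^T · [...] = (-2)·(-3.0455) + (0.75)·(-0.0909) = 6.0227.

Step 5 — scale by n: T² = 4 · 6.0227 = 24.0909.

T² ≈ 24.0909


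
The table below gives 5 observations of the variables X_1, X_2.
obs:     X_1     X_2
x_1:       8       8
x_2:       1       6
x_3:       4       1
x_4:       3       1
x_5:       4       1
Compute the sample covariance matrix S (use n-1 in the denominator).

Step 1 — column means:
  mean(X_1) = (8 + 1 + 4 + 3 + 4) / 5 = 20/5 = 4
  mean(X_2) = (8 + 6 + 1 + 1 + 1) / 5 = 17/5 = 3.4

Step 2 — sample covariance S[i,j] = (1/(n-1)) · Σ_k (x_{k,i} - mean_i) · (x_{k,j} - mean_j), with n-1 = 4.
  S[X_1,X_1] = ((4)·(4) + (-3)·(-3) + (0)·(0) + (-1)·(-1) + (0)·(0)) / 4 = 26/4 = 6.5
  S[X_1,X_2] = ((4)·(4.6) + (-3)·(2.6) + (0)·(-2.4) + (-1)·(-2.4) + (0)·(-2.4)) / 4 = 13/4 = 3.25
  S[X_2,X_2] = ((4.6)·(4.6) + (2.6)·(2.6) + (-2.4)·(-2.4) + (-2.4)·(-2.4) + (-2.4)·(-2.4)) / 4 = 45.2/4 = 11.3

S is symmetric (S[j,i] = S[i,j]). Assembling:

S = [[6.5, 3.25],
 [3.25, 11.3]]


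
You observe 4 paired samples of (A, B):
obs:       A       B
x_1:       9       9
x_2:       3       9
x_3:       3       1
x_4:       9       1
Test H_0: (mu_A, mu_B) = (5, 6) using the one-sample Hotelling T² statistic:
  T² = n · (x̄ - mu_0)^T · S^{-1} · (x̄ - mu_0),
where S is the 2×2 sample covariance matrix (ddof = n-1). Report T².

Step 1 — sample mean vector:
  mean(A) = (9 + 3 + 3 + 9) / 4 = 24/4 = 6
  mean(B) = (9 + 9 + 1 + 1) / 4 = 20/4 = 5
  x̄ = (6, 5),  deviation x̄ - mu_0 = (6, 5) - (5, 6) = (1, -1).

Step 2 — sample covariance matrix, S[i,j] = (1/(n-1)) · Σ_k (x_{k,i} - mean_i) · (x_{k,j} - mean_j), divisor n-1 = 3:
  S[A,A] = ((3)·(3) + (-3)·(-3) + (-3)·(-3) + (3)·(3)) / 3 = 36/3 = 12
  S[A,B] = ((3)·(4) + (-3)·(4) + (-3)·(-4) + (3)·(-4)) / 3 = 0/3 = 0
  S[B,B] = ((4)·(4) + (4)·(4) + (-4)·(-4) + (-4)·(-4)) / 3 = 64/3 = 21.3333
  S = [[12, 0],
 [0, 21.3333]].

Step 3 — invert S. det(S) = 12·21.3333 - (0)² = 256.
  S^{-1} = (1/det) · [[d, -b], [-b, a]] = [[0.0833, 0],
 [0, 0.0469]].

Step 4 — quadratic form (x̄ - mu_0)^T · S^{-1} · (x̄ - mu_0):
  S^{-1} · (x̄ - mu_0) = (0.0833, -0.0469),
  (x̄ - mu_0)^T · [...] = (1)·(0.0833) + (-1)·(-0.0469) = 0.1302.

Step 5 — scale by n: T² = 4 · 0.1302 = 0.5208.

T² ≈ 0.5208


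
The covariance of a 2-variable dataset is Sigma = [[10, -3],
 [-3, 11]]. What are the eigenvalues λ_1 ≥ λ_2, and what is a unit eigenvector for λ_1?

Step 1 — characteristic polynomial of 2×2 Sigma:
  det(Sigma - λI) = λ² - trace · λ + det = 0.
  trace = 10 + 11 = 21, det = 10·11 - (-3)² = 101.
Step 2 — discriminant:
  Δ = trace² - 4·det = 441 - 404 = 37.
Step 3 — eigenvalues:
  λ = (trace ± √Δ)/2 = (21 ± 6.0828)/2,
  λ_1 = 13.5414,  λ_2 = 7.4586.

Step 4 — unit eigenvector for λ_1: solve (Sigma - λ_1 I)v = 0. First row:
  (10 - 13.5414)·v_x + (-3)·v_y = 0, i.e. (-3.5414)·v_x + (-3)·v_y = 0,
  so v ∝ (b, λ_1 - a) = (-3, 3.5414); multiply by -1 so the first entry is positive: u = (3, -3.5414).
  ||u|| = √((3)² + (-3.5414)²) = √(21.5414) ≈ 4.6413,
  v_1 = u/||u|| ≈ (0.6464, -0.763) (||v_1|| = 1).

λ_1 = 13.5414,  λ_2 = 7.4586;  v_1 ≈ (0.6464, -0.763)
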